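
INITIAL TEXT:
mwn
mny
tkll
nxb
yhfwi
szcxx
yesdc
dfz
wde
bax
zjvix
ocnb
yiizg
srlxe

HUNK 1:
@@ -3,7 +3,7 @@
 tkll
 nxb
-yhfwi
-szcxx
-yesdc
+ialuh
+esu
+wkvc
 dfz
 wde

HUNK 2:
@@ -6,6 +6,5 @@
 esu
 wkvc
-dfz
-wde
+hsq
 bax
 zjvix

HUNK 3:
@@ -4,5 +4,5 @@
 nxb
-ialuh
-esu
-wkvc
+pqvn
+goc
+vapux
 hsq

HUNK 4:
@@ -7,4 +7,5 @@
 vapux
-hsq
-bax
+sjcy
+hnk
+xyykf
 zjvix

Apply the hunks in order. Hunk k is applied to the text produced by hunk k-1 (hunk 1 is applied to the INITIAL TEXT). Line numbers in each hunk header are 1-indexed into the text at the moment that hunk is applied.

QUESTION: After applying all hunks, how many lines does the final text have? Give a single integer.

Hunk 1: at line 3 remove [yhfwi,szcxx,yesdc] add [ialuh,esu,wkvc] -> 14 lines: mwn mny tkll nxb ialuh esu wkvc dfz wde bax zjvix ocnb yiizg srlxe
Hunk 2: at line 6 remove [dfz,wde] add [hsq] -> 13 lines: mwn mny tkll nxb ialuh esu wkvc hsq bax zjvix ocnb yiizg srlxe
Hunk 3: at line 4 remove [ialuh,esu,wkvc] add [pqvn,goc,vapux] -> 13 lines: mwn mny tkll nxb pqvn goc vapux hsq bax zjvix ocnb yiizg srlxe
Hunk 4: at line 7 remove [hsq,bax] add [sjcy,hnk,xyykf] -> 14 lines: mwn mny tkll nxb pqvn goc vapux sjcy hnk xyykf zjvix ocnb yiizg srlxe
Final line count: 14

Answer: 14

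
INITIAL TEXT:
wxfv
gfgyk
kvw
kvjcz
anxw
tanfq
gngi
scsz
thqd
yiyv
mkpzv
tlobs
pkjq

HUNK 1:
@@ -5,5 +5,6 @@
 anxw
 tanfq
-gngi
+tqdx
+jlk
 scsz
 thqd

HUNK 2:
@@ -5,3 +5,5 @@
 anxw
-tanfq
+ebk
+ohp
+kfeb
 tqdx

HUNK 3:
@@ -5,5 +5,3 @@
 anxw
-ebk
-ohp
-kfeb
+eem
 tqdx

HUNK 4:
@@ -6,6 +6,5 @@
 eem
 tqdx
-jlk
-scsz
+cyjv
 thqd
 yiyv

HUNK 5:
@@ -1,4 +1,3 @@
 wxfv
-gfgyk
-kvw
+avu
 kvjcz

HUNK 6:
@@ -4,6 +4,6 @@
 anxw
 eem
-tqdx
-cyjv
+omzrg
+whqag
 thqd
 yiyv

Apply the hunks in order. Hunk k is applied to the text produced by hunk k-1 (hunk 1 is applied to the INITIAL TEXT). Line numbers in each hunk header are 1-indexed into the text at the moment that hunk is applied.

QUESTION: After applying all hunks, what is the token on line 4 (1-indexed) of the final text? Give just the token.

Hunk 1: at line 5 remove [gngi] add [tqdx,jlk] -> 14 lines: wxfv gfgyk kvw kvjcz anxw tanfq tqdx jlk scsz thqd yiyv mkpzv tlobs pkjq
Hunk 2: at line 5 remove [tanfq] add [ebk,ohp,kfeb] -> 16 lines: wxfv gfgyk kvw kvjcz anxw ebk ohp kfeb tqdx jlk scsz thqd yiyv mkpzv tlobs pkjq
Hunk 3: at line 5 remove [ebk,ohp,kfeb] add [eem] -> 14 lines: wxfv gfgyk kvw kvjcz anxw eem tqdx jlk scsz thqd yiyv mkpzv tlobs pkjq
Hunk 4: at line 6 remove [jlk,scsz] add [cyjv] -> 13 lines: wxfv gfgyk kvw kvjcz anxw eem tqdx cyjv thqd yiyv mkpzv tlobs pkjq
Hunk 5: at line 1 remove [gfgyk,kvw] add [avu] -> 12 lines: wxfv avu kvjcz anxw eem tqdx cyjv thqd yiyv mkpzv tlobs pkjq
Hunk 6: at line 4 remove [tqdx,cyjv] add [omzrg,whqag] -> 12 lines: wxfv avu kvjcz anxw eem omzrg whqag thqd yiyv mkpzv tlobs pkjq
Final line 4: anxw

Answer: anxw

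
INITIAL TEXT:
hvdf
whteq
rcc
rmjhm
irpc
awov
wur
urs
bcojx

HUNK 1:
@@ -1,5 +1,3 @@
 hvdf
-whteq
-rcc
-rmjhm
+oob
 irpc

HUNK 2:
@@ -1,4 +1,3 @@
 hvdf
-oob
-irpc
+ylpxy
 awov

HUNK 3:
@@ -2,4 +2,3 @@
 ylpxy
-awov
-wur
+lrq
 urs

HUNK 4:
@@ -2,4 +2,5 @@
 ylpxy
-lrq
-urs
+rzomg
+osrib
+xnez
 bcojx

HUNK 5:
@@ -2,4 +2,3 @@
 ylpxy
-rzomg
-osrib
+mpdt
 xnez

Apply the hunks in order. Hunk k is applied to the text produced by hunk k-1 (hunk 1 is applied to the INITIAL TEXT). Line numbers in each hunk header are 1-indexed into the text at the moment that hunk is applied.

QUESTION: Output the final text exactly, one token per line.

Hunk 1: at line 1 remove [whteq,rcc,rmjhm] add [oob] -> 7 lines: hvdf oob irpc awov wur urs bcojx
Hunk 2: at line 1 remove [oob,irpc] add [ylpxy] -> 6 lines: hvdf ylpxy awov wur urs bcojx
Hunk 3: at line 2 remove [awov,wur] add [lrq] -> 5 lines: hvdf ylpxy lrq urs bcojx
Hunk 4: at line 2 remove [lrq,urs] add [rzomg,osrib,xnez] -> 6 lines: hvdf ylpxy rzomg osrib xnez bcojx
Hunk 5: at line 2 remove [rzomg,osrib] add [mpdt] -> 5 lines: hvdf ylpxy mpdt xnez bcojx

Answer: hvdf
ylpxy
mpdt
xnez
bcojx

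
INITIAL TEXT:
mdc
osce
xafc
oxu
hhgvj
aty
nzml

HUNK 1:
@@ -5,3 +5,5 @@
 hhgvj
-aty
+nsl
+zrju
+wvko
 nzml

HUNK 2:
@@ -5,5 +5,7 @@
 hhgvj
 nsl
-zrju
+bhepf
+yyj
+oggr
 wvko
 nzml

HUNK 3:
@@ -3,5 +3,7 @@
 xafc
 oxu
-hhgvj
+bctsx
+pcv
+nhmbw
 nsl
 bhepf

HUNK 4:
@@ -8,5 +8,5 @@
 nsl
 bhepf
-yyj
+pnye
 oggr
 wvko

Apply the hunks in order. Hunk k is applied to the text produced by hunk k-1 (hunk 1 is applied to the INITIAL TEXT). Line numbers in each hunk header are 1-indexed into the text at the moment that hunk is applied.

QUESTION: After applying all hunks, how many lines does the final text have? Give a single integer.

Answer: 13

Derivation:
Hunk 1: at line 5 remove [aty] add [nsl,zrju,wvko] -> 9 lines: mdc osce xafc oxu hhgvj nsl zrju wvko nzml
Hunk 2: at line 5 remove [zrju] add [bhepf,yyj,oggr] -> 11 lines: mdc osce xafc oxu hhgvj nsl bhepf yyj oggr wvko nzml
Hunk 3: at line 3 remove [hhgvj] add [bctsx,pcv,nhmbw] -> 13 lines: mdc osce xafc oxu bctsx pcv nhmbw nsl bhepf yyj oggr wvko nzml
Hunk 4: at line 8 remove [yyj] add [pnye] -> 13 lines: mdc osce xafc oxu bctsx pcv nhmbw nsl bhepf pnye oggr wvko nzml
Final line count: 13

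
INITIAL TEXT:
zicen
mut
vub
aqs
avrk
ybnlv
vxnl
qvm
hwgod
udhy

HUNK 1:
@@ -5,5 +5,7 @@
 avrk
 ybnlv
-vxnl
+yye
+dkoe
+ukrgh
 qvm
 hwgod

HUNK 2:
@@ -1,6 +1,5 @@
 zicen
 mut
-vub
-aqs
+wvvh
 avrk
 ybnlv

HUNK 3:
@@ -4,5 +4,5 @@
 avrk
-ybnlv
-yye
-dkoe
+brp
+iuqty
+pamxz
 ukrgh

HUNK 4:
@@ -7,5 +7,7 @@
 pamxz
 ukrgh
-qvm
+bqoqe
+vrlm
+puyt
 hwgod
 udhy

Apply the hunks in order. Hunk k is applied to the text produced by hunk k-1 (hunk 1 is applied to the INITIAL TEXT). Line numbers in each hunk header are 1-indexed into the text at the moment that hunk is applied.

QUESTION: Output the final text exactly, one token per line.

Hunk 1: at line 5 remove [vxnl] add [yye,dkoe,ukrgh] -> 12 lines: zicen mut vub aqs avrk ybnlv yye dkoe ukrgh qvm hwgod udhy
Hunk 2: at line 1 remove [vub,aqs] add [wvvh] -> 11 lines: zicen mut wvvh avrk ybnlv yye dkoe ukrgh qvm hwgod udhy
Hunk 3: at line 4 remove [ybnlv,yye,dkoe] add [brp,iuqty,pamxz] -> 11 lines: zicen mut wvvh avrk brp iuqty pamxz ukrgh qvm hwgod udhy
Hunk 4: at line 7 remove [qvm] add [bqoqe,vrlm,puyt] -> 13 lines: zicen mut wvvh avrk brp iuqty pamxz ukrgh bqoqe vrlm puyt hwgod udhy

Answer: zicen
mut
wvvh
avrk
brp
iuqty
pamxz
ukrgh
bqoqe
vrlm
puyt
hwgod
udhy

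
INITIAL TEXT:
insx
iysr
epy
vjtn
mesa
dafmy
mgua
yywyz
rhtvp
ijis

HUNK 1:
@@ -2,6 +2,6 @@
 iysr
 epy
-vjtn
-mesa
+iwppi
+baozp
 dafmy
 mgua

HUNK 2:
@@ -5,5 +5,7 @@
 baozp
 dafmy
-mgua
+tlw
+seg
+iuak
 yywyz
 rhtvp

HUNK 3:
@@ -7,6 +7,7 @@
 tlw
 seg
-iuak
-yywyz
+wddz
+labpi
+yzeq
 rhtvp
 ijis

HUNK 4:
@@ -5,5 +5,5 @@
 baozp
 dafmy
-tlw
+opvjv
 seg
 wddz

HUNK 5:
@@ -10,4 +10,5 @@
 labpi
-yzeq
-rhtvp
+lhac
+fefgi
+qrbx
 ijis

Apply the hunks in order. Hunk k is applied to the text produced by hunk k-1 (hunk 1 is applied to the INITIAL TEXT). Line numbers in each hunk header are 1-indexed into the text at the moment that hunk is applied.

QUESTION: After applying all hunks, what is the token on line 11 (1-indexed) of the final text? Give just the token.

Answer: lhac

Derivation:
Hunk 1: at line 2 remove [vjtn,mesa] add [iwppi,baozp] -> 10 lines: insx iysr epy iwppi baozp dafmy mgua yywyz rhtvp ijis
Hunk 2: at line 5 remove [mgua] add [tlw,seg,iuak] -> 12 lines: insx iysr epy iwppi baozp dafmy tlw seg iuak yywyz rhtvp ijis
Hunk 3: at line 7 remove [iuak,yywyz] add [wddz,labpi,yzeq] -> 13 lines: insx iysr epy iwppi baozp dafmy tlw seg wddz labpi yzeq rhtvp ijis
Hunk 4: at line 5 remove [tlw] add [opvjv] -> 13 lines: insx iysr epy iwppi baozp dafmy opvjv seg wddz labpi yzeq rhtvp ijis
Hunk 5: at line 10 remove [yzeq,rhtvp] add [lhac,fefgi,qrbx] -> 14 lines: insx iysr epy iwppi baozp dafmy opvjv seg wddz labpi lhac fefgi qrbx ijis
Final line 11: lhac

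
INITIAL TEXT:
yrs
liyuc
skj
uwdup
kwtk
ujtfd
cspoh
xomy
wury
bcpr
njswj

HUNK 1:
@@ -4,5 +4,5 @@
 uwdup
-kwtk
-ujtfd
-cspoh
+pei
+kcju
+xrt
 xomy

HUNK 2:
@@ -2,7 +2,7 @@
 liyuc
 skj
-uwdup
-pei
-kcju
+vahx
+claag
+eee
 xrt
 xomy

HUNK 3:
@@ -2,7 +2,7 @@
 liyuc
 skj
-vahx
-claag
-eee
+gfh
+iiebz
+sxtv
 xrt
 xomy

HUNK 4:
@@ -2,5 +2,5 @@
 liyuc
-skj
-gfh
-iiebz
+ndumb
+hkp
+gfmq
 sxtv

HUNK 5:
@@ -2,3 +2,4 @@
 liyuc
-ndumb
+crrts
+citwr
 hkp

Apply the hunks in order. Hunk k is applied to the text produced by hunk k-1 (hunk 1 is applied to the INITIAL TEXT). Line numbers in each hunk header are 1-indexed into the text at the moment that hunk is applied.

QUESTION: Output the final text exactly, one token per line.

Answer: yrs
liyuc
crrts
citwr
hkp
gfmq
sxtv
xrt
xomy
wury
bcpr
njswj

Derivation:
Hunk 1: at line 4 remove [kwtk,ujtfd,cspoh] add [pei,kcju,xrt] -> 11 lines: yrs liyuc skj uwdup pei kcju xrt xomy wury bcpr njswj
Hunk 2: at line 2 remove [uwdup,pei,kcju] add [vahx,claag,eee] -> 11 lines: yrs liyuc skj vahx claag eee xrt xomy wury bcpr njswj
Hunk 3: at line 2 remove [vahx,claag,eee] add [gfh,iiebz,sxtv] -> 11 lines: yrs liyuc skj gfh iiebz sxtv xrt xomy wury bcpr njswj
Hunk 4: at line 2 remove [skj,gfh,iiebz] add [ndumb,hkp,gfmq] -> 11 lines: yrs liyuc ndumb hkp gfmq sxtv xrt xomy wury bcpr njswj
Hunk 5: at line 2 remove [ndumb] add [crrts,citwr] -> 12 lines: yrs liyuc crrts citwr hkp gfmq sxtv xrt xomy wury bcpr njswj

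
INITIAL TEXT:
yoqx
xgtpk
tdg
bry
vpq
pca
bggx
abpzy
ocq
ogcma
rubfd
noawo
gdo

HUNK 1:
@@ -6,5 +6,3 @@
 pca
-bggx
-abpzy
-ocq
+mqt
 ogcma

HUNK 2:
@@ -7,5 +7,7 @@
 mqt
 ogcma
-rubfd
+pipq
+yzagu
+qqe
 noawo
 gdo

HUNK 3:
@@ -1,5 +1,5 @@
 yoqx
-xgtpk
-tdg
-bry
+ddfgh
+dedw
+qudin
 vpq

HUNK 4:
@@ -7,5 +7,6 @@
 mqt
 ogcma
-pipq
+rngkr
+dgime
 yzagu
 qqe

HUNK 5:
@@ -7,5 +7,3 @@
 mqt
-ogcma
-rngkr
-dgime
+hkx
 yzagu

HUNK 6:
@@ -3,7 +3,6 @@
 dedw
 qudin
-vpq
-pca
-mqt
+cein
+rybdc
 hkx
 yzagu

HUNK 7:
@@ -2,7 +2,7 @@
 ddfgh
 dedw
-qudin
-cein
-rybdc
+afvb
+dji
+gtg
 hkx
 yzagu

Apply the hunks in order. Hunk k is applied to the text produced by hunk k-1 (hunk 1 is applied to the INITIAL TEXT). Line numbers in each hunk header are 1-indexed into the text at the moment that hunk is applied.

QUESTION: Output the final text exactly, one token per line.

Answer: yoqx
ddfgh
dedw
afvb
dji
gtg
hkx
yzagu
qqe
noawo
gdo

Derivation:
Hunk 1: at line 6 remove [bggx,abpzy,ocq] add [mqt] -> 11 lines: yoqx xgtpk tdg bry vpq pca mqt ogcma rubfd noawo gdo
Hunk 2: at line 7 remove [rubfd] add [pipq,yzagu,qqe] -> 13 lines: yoqx xgtpk tdg bry vpq pca mqt ogcma pipq yzagu qqe noawo gdo
Hunk 3: at line 1 remove [xgtpk,tdg,bry] add [ddfgh,dedw,qudin] -> 13 lines: yoqx ddfgh dedw qudin vpq pca mqt ogcma pipq yzagu qqe noawo gdo
Hunk 4: at line 7 remove [pipq] add [rngkr,dgime] -> 14 lines: yoqx ddfgh dedw qudin vpq pca mqt ogcma rngkr dgime yzagu qqe noawo gdo
Hunk 5: at line 7 remove [ogcma,rngkr,dgime] add [hkx] -> 12 lines: yoqx ddfgh dedw qudin vpq pca mqt hkx yzagu qqe noawo gdo
Hunk 6: at line 3 remove [vpq,pca,mqt] add [cein,rybdc] -> 11 lines: yoqx ddfgh dedw qudin cein rybdc hkx yzagu qqe noawo gdo
Hunk 7: at line 2 remove [qudin,cein,rybdc] add [afvb,dji,gtg] -> 11 lines: yoqx ddfgh dedw afvb dji gtg hkx yzagu qqe noawo gdo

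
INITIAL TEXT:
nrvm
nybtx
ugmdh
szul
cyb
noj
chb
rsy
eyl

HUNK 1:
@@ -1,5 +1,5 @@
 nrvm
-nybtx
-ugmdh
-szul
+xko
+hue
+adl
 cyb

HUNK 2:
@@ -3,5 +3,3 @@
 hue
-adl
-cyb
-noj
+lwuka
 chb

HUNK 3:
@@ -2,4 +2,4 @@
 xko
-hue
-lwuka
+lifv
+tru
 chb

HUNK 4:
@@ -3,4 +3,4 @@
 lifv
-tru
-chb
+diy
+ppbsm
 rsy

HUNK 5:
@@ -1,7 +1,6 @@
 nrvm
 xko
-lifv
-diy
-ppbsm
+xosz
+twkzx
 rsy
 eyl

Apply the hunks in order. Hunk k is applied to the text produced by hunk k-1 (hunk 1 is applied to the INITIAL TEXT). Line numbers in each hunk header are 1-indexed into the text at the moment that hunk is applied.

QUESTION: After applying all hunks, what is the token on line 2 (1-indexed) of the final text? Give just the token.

Hunk 1: at line 1 remove [nybtx,ugmdh,szul] add [xko,hue,adl] -> 9 lines: nrvm xko hue adl cyb noj chb rsy eyl
Hunk 2: at line 3 remove [adl,cyb,noj] add [lwuka] -> 7 lines: nrvm xko hue lwuka chb rsy eyl
Hunk 3: at line 2 remove [hue,lwuka] add [lifv,tru] -> 7 lines: nrvm xko lifv tru chb rsy eyl
Hunk 4: at line 3 remove [tru,chb] add [diy,ppbsm] -> 7 lines: nrvm xko lifv diy ppbsm rsy eyl
Hunk 5: at line 1 remove [lifv,diy,ppbsm] add [xosz,twkzx] -> 6 lines: nrvm xko xosz twkzx rsy eyl
Final line 2: xko

Answer: xko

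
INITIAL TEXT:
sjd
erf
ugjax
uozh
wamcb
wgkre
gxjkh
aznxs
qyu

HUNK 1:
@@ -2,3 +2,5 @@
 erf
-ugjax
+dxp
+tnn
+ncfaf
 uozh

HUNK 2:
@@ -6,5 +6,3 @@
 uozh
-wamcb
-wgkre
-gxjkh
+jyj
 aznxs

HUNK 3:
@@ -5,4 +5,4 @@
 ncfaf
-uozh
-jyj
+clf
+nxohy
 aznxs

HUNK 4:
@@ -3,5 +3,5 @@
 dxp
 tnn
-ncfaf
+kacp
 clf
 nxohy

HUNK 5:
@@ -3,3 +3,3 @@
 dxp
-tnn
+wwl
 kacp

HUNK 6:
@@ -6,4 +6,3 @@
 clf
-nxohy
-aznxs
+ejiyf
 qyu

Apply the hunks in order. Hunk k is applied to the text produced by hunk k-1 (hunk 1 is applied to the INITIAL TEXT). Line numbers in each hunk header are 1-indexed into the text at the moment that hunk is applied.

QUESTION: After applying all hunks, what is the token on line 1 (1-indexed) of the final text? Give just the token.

Answer: sjd

Derivation:
Hunk 1: at line 2 remove [ugjax] add [dxp,tnn,ncfaf] -> 11 lines: sjd erf dxp tnn ncfaf uozh wamcb wgkre gxjkh aznxs qyu
Hunk 2: at line 6 remove [wamcb,wgkre,gxjkh] add [jyj] -> 9 lines: sjd erf dxp tnn ncfaf uozh jyj aznxs qyu
Hunk 3: at line 5 remove [uozh,jyj] add [clf,nxohy] -> 9 lines: sjd erf dxp tnn ncfaf clf nxohy aznxs qyu
Hunk 4: at line 3 remove [ncfaf] add [kacp] -> 9 lines: sjd erf dxp tnn kacp clf nxohy aznxs qyu
Hunk 5: at line 3 remove [tnn] add [wwl] -> 9 lines: sjd erf dxp wwl kacp clf nxohy aznxs qyu
Hunk 6: at line 6 remove [nxohy,aznxs] add [ejiyf] -> 8 lines: sjd erf dxp wwl kacp clf ejiyf qyu
Final line 1: sjd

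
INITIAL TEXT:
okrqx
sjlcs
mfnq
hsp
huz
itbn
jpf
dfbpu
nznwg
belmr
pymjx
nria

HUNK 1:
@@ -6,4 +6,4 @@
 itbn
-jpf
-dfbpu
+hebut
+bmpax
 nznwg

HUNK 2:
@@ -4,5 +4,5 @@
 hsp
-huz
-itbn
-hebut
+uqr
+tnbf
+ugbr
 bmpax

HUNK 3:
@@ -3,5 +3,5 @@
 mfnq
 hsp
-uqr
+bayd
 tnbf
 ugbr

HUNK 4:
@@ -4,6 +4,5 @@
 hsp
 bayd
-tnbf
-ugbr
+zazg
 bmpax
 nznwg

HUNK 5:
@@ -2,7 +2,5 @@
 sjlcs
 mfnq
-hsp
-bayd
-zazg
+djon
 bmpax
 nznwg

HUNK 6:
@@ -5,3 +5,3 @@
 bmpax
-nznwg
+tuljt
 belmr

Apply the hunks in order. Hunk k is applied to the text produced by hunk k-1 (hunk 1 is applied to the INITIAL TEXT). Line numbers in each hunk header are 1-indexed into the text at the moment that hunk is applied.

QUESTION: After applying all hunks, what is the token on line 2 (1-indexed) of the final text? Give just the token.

Hunk 1: at line 6 remove [jpf,dfbpu] add [hebut,bmpax] -> 12 lines: okrqx sjlcs mfnq hsp huz itbn hebut bmpax nznwg belmr pymjx nria
Hunk 2: at line 4 remove [huz,itbn,hebut] add [uqr,tnbf,ugbr] -> 12 lines: okrqx sjlcs mfnq hsp uqr tnbf ugbr bmpax nznwg belmr pymjx nria
Hunk 3: at line 3 remove [uqr] add [bayd] -> 12 lines: okrqx sjlcs mfnq hsp bayd tnbf ugbr bmpax nznwg belmr pymjx nria
Hunk 4: at line 4 remove [tnbf,ugbr] add [zazg] -> 11 lines: okrqx sjlcs mfnq hsp bayd zazg bmpax nznwg belmr pymjx nria
Hunk 5: at line 2 remove [hsp,bayd,zazg] add [djon] -> 9 lines: okrqx sjlcs mfnq djon bmpax nznwg belmr pymjx nria
Hunk 6: at line 5 remove [nznwg] add [tuljt] -> 9 lines: okrqx sjlcs mfnq djon bmpax tuljt belmr pymjx nria
Final line 2: sjlcs

Answer: sjlcs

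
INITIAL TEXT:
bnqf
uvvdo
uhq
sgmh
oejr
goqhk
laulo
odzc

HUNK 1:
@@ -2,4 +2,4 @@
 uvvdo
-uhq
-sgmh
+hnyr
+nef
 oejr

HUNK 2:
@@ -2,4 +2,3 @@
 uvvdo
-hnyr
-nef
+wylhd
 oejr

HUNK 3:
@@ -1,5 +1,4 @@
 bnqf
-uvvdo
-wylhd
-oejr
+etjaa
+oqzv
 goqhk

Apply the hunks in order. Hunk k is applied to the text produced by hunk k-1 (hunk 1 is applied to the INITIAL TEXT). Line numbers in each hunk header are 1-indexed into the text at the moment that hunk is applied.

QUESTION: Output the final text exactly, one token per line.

Hunk 1: at line 2 remove [uhq,sgmh] add [hnyr,nef] -> 8 lines: bnqf uvvdo hnyr nef oejr goqhk laulo odzc
Hunk 2: at line 2 remove [hnyr,nef] add [wylhd] -> 7 lines: bnqf uvvdo wylhd oejr goqhk laulo odzc
Hunk 3: at line 1 remove [uvvdo,wylhd,oejr] add [etjaa,oqzv] -> 6 lines: bnqf etjaa oqzv goqhk laulo odzc

Answer: bnqf
etjaa
oqzv
goqhk
laulo
odzc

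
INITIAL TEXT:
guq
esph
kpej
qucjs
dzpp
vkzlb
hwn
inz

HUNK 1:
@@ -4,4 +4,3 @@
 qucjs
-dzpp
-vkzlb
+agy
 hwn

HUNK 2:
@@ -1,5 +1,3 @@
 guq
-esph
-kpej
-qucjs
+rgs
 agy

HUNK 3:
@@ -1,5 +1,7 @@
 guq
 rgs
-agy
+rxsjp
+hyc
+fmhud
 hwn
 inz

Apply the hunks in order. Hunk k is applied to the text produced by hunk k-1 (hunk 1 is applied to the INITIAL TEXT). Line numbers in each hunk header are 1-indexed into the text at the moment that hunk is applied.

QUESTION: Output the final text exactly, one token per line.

Answer: guq
rgs
rxsjp
hyc
fmhud
hwn
inz

Derivation:
Hunk 1: at line 4 remove [dzpp,vkzlb] add [agy] -> 7 lines: guq esph kpej qucjs agy hwn inz
Hunk 2: at line 1 remove [esph,kpej,qucjs] add [rgs] -> 5 lines: guq rgs agy hwn inz
Hunk 3: at line 1 remove [agy] add [rxsjp,hyc,fmhud] -> 7 lines: guq rgs rxsjp hyc fmhud hwn inz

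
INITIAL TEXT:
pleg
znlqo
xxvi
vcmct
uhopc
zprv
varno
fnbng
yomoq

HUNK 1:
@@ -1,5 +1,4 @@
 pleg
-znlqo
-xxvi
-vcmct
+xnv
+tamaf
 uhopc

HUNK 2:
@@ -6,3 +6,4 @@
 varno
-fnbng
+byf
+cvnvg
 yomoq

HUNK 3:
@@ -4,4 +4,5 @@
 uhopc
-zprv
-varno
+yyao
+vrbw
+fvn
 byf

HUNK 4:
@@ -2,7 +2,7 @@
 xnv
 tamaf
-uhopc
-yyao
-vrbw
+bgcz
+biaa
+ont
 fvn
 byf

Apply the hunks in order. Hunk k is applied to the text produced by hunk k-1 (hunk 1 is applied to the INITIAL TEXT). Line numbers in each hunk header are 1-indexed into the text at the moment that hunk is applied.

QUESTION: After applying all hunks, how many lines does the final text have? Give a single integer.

Hunk 1: at line 1 remove [znlqo,xxvi,vcmct] add [xnv,tamaf] -> 8 lines: pleg xnv tamaf uhopc zprv varno fnbng yomoq
Hunk 2: at line 6 remove [fnbng] add [byf,cvnvg] -> 9 lines: pleg xnv tamaf uhopc zprv varno byf cvnvg yomoq
Hunk 3: at line 4 remove [zprv,varno] add [yyao,vrbw,fvn] -> 10 lines: pleg xnv tamaf uhopc yyao vrbw fvn byf cvnvg yomoq
Hunk 4: at line 2 remove [uhopc,yyao,vrbw] add [bgcz,biaa,ont] -> 10 lines: pleg xnv tamaf bgcz biaa ont fvn byf cvnvg yomoq
Final line count: 10

Answer: 10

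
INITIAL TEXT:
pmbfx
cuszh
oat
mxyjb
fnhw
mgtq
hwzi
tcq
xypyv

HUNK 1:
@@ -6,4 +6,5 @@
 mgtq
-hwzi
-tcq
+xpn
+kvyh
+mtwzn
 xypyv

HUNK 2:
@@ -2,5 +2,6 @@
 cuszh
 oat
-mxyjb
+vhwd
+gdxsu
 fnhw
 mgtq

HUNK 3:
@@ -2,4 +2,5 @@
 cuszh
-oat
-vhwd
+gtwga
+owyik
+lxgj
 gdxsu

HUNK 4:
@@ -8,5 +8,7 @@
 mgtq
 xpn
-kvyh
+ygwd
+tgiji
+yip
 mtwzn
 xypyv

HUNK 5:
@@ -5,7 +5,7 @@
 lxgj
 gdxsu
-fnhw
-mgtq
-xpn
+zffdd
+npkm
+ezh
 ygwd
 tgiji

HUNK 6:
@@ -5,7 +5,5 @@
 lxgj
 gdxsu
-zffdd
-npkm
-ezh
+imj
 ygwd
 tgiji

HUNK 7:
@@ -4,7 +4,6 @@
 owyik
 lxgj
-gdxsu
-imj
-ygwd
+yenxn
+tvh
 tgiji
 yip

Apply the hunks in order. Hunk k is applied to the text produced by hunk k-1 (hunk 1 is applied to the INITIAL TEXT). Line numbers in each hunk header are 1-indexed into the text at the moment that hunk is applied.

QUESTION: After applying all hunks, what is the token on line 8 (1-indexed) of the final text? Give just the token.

Answer: tgiji

Derivation:
Hunk 1: at line 6 remove [hwzi,tcq] add [xpn,kvyh,mtwzn] -> 10 lines: pmbfx cuszh oat mxyjb fnhw mgtq xpn kvyh mtwzn xypyv
Hunk 2: at line 2 remove [mxyjb] add [vhwd,gdxsu] -> 11 lines: pmbfx cuszh oat vhwd gdxsu fnhw mgtq xpn kvyh mtwzn xypyv
Hunk 3: at line 2 remove [oat,vhwd] add [gtwga,owyik,lxgj] -> 12 lines: pmbfx cuszh gtwga owyik lxgj gdxsu fnhw mgtq xpn kvyh mtwzn xypyv
Hunk 4: at line 8 remove [kvyh] add [ygwd,tgiji,yip] -> 14 lines: pmbfx cuszh gtwga owyik lxgj gdxsu fnhw mgtq xpn ygwd tgiji yip mtwzn xypyv
Hunk 5: at line 5 remove [fnhw,mgtq,xpn] add [zffdd,npkm,ezh] -> 14 lines: pmbfx cuszh gtwga owyik lxgj gdxsu zffdd npkm ezh ygwd tgiji yip mtwzn xypyv
Hunk 6: at line 5 remove [zffdd,npkm,ezh] add [imj] -> 12 lines: pmbfx cuszh gtwga owyik lxgj gdxsu imj ygwd tgiji yip mtwzn xypyv
Hunk 7: at line 4 remove [gdxsu,imj,ygwd] add [yenxn,tvh] -> 11 lines: pmbfx cuszh gtwga owyik lxgj yenxn tvh tgiji yip mtwzn xypyv
Final line 8: tgiji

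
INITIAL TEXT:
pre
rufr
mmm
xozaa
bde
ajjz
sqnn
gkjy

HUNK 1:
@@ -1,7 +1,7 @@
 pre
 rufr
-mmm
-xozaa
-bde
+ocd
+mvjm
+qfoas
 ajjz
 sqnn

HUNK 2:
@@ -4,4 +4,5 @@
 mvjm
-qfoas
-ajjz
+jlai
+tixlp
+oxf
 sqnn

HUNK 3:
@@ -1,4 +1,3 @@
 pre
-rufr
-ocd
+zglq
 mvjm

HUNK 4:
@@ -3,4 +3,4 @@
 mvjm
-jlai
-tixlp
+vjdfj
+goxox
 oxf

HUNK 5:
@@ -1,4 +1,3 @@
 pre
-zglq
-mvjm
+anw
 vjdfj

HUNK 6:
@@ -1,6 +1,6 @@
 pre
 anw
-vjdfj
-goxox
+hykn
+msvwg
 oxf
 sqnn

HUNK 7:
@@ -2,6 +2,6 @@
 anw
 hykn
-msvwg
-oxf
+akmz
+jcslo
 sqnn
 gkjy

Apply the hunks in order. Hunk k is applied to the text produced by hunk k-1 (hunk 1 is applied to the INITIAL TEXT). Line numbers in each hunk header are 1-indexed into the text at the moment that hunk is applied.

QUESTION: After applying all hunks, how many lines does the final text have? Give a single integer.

Hunk 1: at line 1 remove [mmm,xozaa,bde] add [ocd,mvjm,qfoas] -> 8 lines: pre rufr ocd mvjm qfoas ajjz sqnn gkjy
Hunk 2: at line 4 remove [qfoas,ajjz] add [jlai,tixlp,oxf] -> 9 lines: pre rufr ocd mvjm jlai tixlp oxf sqnn gkjy
Hunk 3: at line 1 remove [rufr,ocd] add [zglq] -> 8 lines: pre zglq mvjm jlai tixlp oxf sqnn gkjy
Hunk 4: at line 3 remove [jlai,tixlp] add [vjdfj,goxox] -> 8 lines: pre zglq mvjm vjdfj goxox oxf sqnn gkjy
Hunk 5: at line 1 remove [zglq,mvjm] add [anw] -> 7 lines: pre anw vjdfj goxox oxf sqnn gkjy
Hunk 6: at line 1 remove [vjdfj,goxox] add [hykn,msvwg] -> 7 lines: pre anw hykn msvwg oxf sqnn gkjy
Hunk 7: at line 2 remove [msvwg,oxf] add [akmz,jcslo] -> 7 lines: pre anw hykn akmz jcslo sqnn gkjy
Final line count: 7

Answer: 7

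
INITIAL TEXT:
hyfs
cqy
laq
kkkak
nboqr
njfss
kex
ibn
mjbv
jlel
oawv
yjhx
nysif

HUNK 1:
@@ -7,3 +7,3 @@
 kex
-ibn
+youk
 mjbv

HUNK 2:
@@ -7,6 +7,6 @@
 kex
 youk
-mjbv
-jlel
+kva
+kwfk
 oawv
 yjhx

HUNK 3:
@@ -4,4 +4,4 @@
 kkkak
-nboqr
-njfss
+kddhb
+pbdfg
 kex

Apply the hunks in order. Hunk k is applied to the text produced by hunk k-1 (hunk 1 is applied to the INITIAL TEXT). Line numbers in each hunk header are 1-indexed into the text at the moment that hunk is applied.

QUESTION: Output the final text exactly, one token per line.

Hunk 1: at line 7 remove [ibn] add [youk] -> 13 lines: hyfs cqy laq kkkak nboqr njfss kex youk mjbv jlel oawv yjhx nysif
Hunk 2: at line 7 remove [mjbv,jlel] add [kva,kwfk] -> 13 lines: hyfs cqy laq kkkak nboqr njfss kex youk kva kwfk oawv yjhx nysif
Hunk 3: at line 4 remove [nboqr,njfss] add [kddhb,pbdfg] -> 13 lines: hyfs cqy laq kkkak kddhb pbdfg kex youk kva kwfk oawv yjhx nysif

Answer: hyfs
cqy
laq
kkkak
kddhb
pbdfg
kex
youk
kva
kwfk
oawv
yjhx
nysif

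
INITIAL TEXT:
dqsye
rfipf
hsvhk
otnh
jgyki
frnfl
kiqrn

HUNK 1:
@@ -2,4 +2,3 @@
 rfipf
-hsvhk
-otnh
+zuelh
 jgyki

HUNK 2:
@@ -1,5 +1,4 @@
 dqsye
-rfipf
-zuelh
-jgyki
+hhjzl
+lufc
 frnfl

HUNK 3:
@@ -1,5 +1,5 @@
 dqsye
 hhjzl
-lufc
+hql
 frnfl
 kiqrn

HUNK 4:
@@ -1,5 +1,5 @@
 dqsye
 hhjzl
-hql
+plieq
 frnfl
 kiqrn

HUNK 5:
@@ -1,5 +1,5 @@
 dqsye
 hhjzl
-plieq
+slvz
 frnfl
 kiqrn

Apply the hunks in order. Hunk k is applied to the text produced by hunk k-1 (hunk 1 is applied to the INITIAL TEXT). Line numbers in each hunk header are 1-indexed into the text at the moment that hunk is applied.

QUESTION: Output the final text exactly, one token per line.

Answer: dqsye
hhjzl
slvz
frnfl
kiqrn

Derivation:
Hunk 1: at line 2 remove [hsvhk,otnh] add [zuelh] -> 6 lines: dqsye rfipf zuelh jgyki frnfl kiqrn
Hunk 2: at line 1 remove [rfipf,zuelh,jgyki] add [hhjzl,lufc] -> 5 lines: dqsye hhjzl lufc frnfl kiqrn
Hunk 3: at line 1 remove [lufc] add [hql] -> 5 lines: dqsye hhjzl hql frnfl kiqrn
Hunk 4: at line 1 remove [hql] add [plieq] -> 5 lines: dqsye hhjzl plieq frnfl kiqrn
Hunk 5: at line 1 remove [plieq] add [slvz] -> 5 lines: dqsye hhjzl slvz frnfl kiqrn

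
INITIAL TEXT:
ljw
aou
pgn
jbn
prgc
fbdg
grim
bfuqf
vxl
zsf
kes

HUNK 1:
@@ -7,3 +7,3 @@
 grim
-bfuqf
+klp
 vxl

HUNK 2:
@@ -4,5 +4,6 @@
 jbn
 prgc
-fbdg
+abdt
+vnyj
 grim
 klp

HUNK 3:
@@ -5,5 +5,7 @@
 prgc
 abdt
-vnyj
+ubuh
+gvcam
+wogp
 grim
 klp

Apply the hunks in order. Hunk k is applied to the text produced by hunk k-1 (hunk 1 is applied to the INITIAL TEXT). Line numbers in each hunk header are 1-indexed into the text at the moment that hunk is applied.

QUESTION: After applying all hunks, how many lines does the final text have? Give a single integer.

Answer: 14

Derivation:
Hunk 1: at line 7 remove [bfuqf] add [klp] -> 11 lines: ljw aou pgn jbn prgc fbdg grim klp vxl zsf kes
Hunk 2: at line 4 remove [fbdg] add [abdt,vnyj] -> 12 lines: ljw aou pgn jbn prgc abdt vnyj grim klp vxl zsf kes
Hunk 3: at line 5 remove [vnyj] add [ubuh,gvcam,wogp] -> 14 lines: ljw aou pgn jbn prgc abdt ubuh gvcam wogp grim klp vxl zsf kes
Final line count: 14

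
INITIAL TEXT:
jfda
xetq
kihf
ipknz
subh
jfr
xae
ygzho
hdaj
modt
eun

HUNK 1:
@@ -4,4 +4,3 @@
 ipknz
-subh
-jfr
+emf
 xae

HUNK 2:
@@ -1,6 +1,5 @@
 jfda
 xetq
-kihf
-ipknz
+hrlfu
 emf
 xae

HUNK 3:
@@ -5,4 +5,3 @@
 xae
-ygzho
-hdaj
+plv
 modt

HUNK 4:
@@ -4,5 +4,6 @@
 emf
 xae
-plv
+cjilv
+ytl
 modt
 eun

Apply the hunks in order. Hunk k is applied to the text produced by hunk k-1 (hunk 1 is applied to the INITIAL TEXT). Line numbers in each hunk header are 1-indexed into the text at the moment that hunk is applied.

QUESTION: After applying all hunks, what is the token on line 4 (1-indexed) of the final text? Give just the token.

Answer: emf

Derivation:
Hunk 1: at line 4 remove [subh,jfr] add [emf] -> 10 lines: jfda xetq kihf ipknz emf xae ygzho hdaj modt eun
Hunk 2: at line 1 remove [kihf,ipknz] add [hrlfu] -> 9 lines: jfda xetq hrlfu emf xae ygzho hdaj modt eun
Hunk 3: at line 5 remove [ygzho,hdaj] add [plv] -> 8 lines: jfda xetq hrlfu emf xae plv modt eun
Hunk 4: at line 4 remove [plv] add [cjilv,ytl] -> 9 lines: jfda xetq hrlfu emf xae cjilv ytl modt eun
Final line 4: emf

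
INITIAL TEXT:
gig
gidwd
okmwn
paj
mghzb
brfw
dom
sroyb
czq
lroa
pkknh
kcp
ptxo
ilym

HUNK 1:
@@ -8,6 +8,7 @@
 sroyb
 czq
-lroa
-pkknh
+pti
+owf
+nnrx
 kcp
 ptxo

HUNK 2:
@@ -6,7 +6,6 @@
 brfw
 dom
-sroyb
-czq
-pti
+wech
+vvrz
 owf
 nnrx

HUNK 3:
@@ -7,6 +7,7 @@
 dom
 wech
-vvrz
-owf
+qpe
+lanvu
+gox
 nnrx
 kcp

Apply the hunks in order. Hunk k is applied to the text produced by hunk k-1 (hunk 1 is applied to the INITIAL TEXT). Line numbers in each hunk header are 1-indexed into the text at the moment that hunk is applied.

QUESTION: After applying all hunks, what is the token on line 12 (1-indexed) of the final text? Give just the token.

Hunk 1: at line 8 remove [lroa,pkknh] add [pti,owf,nnrx] -> 15 lines: gig gidwd okmwn paj mghzb brfw dom sroyb czq pti owf nnrx kcp ptxo ilym
Hunk 2: at line 6 remove [sroyb,czq,pti] add [wech,vvrz] -> 14 lines: gig gidwd okmwn paj mghzb brfw dom wech vvrz owf nnrx kcp ptxo ilym
Hunk 3: at line 7 remove [vvrz,owf] add [qpe,lanvu,gox] -> 15 lines: gig gidwd okmwn paj mghzb brfw dom wech qpe lanvu gox nnrx kcp ptxo ilym
Final line 12: nnrx

Answer: nnrx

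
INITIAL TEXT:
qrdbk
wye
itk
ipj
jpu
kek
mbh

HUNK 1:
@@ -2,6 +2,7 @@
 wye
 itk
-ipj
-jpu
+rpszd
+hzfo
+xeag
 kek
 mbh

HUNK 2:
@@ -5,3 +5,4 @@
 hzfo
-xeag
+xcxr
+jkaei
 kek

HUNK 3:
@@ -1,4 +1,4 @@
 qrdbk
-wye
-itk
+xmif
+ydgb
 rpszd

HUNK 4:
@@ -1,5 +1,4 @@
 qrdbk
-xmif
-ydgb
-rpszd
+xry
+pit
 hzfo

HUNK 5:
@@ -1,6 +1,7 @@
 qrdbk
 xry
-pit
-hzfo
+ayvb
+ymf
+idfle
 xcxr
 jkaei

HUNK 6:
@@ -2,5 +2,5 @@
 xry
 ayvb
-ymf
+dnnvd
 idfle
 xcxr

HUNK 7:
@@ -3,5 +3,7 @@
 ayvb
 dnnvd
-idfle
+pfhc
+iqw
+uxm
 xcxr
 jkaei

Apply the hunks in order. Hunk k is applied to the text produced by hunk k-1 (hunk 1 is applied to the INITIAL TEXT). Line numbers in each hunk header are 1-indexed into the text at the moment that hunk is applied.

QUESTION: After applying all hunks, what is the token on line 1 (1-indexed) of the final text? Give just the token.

Answer: qrdbk

Derivation:
Hunk 1: at line 2 remove [ipj,jpu] add [rpszd,hzfo,xeag] -> 8 lines: qrdbk wye itk rpszd hzfo xeag kek mbh
Hunk 2: at line 5 remove [xeag] add [xcxr,jkaei] -> 9 lines: qrdbk wye itk rpszd hzfo xcxr jkaei kek mbh
Hunk 3: at line 1 remove [wye,itk] add [xmif,ydgb] -> 9 lines: qrdbk xmif ydgb rpszd hzfo xcxr jkaei kek mbh
Hunk 4: at line 1 remove [xmif,ydgb,rpszd] add [xry,pit] -> 8 lines: qrdbk xry pit hzfo xcxr jkaei kek mbh
Hunk 5: at line 1 remove [pit,hzfo] add [ayvb,ymf,idfle] -> 9 lines: qrdbk xry ayvb ymf idfle xcxr jkaei kek mbh
Hunk 6: at line 2 remove [ymf] add [dnnvd] -> 9 lines: qrdbk xry ayvb dnnvd idfle xcxr jkaei kek mbh
Hunk 7: at line 3 remove [idfle] add [pfhc,iqw,uxm] -> 11 lines: qrdbk xry ayvb dnnvd pfhc iqw uxm xcxr jkaei kek mbh
Final line 1: qrdbk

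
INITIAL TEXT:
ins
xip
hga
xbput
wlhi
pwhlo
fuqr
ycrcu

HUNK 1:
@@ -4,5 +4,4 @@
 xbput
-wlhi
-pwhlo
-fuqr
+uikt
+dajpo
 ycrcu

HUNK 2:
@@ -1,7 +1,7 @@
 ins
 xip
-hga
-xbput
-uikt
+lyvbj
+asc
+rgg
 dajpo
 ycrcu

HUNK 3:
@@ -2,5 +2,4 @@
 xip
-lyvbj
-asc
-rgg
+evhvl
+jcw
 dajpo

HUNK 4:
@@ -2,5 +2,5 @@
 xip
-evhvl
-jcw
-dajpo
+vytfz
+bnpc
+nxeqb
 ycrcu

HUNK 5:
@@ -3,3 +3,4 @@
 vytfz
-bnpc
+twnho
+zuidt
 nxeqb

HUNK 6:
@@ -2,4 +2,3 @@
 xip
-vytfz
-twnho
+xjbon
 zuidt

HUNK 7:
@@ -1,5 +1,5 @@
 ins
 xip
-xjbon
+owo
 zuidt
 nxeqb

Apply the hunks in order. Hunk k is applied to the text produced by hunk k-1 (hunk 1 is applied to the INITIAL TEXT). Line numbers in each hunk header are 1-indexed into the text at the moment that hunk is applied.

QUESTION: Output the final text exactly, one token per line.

Hunk 1: at line 4 remove [wlhi,pwhlo,fuqr] add [uikt,dajpo] -> 7 lines: ins xip hga xbput uikt dajpo ycrcu
Hunk 2: at line 1 remove [hga,xbput,uikt] add [lyvbj,asc,rgg] -> 7 lines: ins xip lyvbj asc rgg dajpo ycrcu
Hunk 3: at line 2 remove [lyvbj,asc,rgg] add [evhvl,jcw] -> 6 lines: ins xip evhvl jcw dajpo ycrcu
Hunk 4: at line 2 remove [evhvl,jcw,dajpo] add [vytfz,bnpc,nxeqb] -> 6 lines: ins xip vytfz bnpc nxeqb ycrcu
Hunk 5: at line 3 remove [bnpc] add [twnho,zuidt] -> 7 lines: ins xip vytfz twnho zuidt nxeqb ycrcu
Hunk 6: at line 2 remove [vytfz,twnho] add [xjbon] -> 6 lines: ins xip xjbon zuidt nxeqb ycrcu
Hunk 7: at line 1 remove [xjbon] add [owo] -> 6 lines: ins xip owo zuidt nxeqb ycrcu

Answer: ins
xip
owo
zuidt
nxeqb
ycrcu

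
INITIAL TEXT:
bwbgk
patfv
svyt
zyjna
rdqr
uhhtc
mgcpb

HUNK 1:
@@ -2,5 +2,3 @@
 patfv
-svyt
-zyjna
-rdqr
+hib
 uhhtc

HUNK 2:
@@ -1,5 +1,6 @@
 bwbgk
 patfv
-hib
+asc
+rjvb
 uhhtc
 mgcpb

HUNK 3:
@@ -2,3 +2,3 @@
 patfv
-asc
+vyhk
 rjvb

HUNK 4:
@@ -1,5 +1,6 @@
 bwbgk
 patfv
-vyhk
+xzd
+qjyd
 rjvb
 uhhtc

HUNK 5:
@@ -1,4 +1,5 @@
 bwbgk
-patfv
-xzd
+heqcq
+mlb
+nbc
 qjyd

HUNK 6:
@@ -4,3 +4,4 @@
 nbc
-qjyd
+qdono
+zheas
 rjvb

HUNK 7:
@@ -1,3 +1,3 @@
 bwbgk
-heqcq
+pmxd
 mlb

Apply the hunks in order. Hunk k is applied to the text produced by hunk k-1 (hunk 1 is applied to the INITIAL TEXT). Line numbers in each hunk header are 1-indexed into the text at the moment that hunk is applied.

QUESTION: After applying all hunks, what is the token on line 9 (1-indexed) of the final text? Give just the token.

Answer: mgcpb

Derivation:
Hunk 1: at line 2 remove [svyt,zyjna,rdqr] add [hib] -> 5 lines: bwbgk patfv hib uhhtc mgcpb
Hunk 2: at line 1 remove [hib] add [asc,rjvb] -> 6 lines: bwbgk patfv asc rjvb uhhtc mgcpb
Hunk 3: at line 2 remove [asc] add [vyhk] -> 6 lines: bwbgk patfv vyhk rjvb uhhtc mgcpb
Hunk 4: at line 1 remove [vyhk] add [xzd,qjyd] -> 7 lines: bwbgk patfv xzd qjyd rjvb uhhtc mgcpb
Hunk 5: at line 1 remove [patfv,xzd] add [heqcq,mlb,nbc] -> 8 lines: bwbgk heqcq mlb nbc qjyd rjvb uhhtc mgcpb
Hunk 6: at line 4 remove [qjyd] add [qdono,zheas] -> 9 lines: bwbgk heqcq mlb nbc qdono zheas rjvb uhhtc mgcpb
Hunk 7: at line 1 remove [heqcq] add [pmxd] -> 9 lines: bwbgk pmxd mlb nbc qdono zheas rjvb uhhtc mgcpb
Final line 9: mgcpb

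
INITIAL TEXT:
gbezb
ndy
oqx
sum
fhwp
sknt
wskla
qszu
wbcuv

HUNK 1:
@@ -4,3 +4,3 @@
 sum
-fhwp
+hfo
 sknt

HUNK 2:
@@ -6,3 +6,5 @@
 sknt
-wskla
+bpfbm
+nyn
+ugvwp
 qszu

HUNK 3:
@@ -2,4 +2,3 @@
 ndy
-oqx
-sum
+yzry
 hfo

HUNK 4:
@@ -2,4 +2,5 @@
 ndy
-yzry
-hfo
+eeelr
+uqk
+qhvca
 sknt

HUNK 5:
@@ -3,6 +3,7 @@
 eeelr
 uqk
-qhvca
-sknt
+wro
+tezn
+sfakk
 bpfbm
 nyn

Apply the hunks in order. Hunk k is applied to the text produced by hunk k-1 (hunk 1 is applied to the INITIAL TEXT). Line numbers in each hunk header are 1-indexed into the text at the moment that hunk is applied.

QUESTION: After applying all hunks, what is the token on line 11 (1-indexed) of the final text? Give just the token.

Hunk 1: at line 4 remove [fhwp] add [hfo] -> 9 lines: gbezb ndy oqx sum hfo sknt wskla qszu wbcuv
Hunk 2: at line 6 remove [wskla] add [bpfbm,nyn,ugvwp] -> 11 lines: gbezb ndy oqx sum hfo sknt bpfbm nyn ugvwp qszu wbcuv
Hunk 3: at line 2 remove [oqx,sum] add [yzry] -> 10 lines: gbezb ndy yzry hfo sknt bpfbm nyn ugvwp qszu wbcuv
Hunk 4: at line 2 remove [yzry,hfo] add [eeelr,uqk,qhvca] -> 11 lines: gbezb ndy eeelr uqk qhvca sknt bpfbm nyn ugvwp qszu wbcuv
Hunk 5: at line 3 remove [qhvca,sknt] add [wro,tezn,sfakk] -> 12 lines: gbezb ndy eeelr uqk wro tezn sfakk bpfbm nyn ugvwp qszu wbcuv
Final line 11: qszu

Answer: qszu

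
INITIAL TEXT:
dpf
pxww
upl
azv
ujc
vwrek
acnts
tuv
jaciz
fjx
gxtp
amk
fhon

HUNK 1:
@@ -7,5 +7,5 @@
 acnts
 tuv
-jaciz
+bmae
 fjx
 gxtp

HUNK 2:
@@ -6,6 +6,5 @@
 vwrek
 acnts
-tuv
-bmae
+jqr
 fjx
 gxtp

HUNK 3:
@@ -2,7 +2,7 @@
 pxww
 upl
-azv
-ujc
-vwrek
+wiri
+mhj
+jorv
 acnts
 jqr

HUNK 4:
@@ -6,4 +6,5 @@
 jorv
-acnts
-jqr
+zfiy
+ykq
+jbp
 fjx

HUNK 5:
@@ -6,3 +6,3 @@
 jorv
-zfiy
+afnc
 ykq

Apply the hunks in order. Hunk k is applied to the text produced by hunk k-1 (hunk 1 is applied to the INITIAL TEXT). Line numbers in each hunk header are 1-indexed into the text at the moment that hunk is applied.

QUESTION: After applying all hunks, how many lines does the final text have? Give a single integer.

Hunk 1: at line 7 remove [jaciz] add [bmae] -> 13 lines: dpf pxww upl azv ujc vwrek acnts tuv bmae fjx gxtp amk fhon
Hunk 2: at line 6 remove [tuv,bmae] add [jqr] -> 12 lines: dpf pxww upl azv ujc vwrek acnts jqr fjx gxtp amk fhon
Hunk 3: at line 2 remove [azv,ujc,vwrek] add [wiri,mhj,jorv] -> 12 lines: dpf pxww upl wiri mhj jorv acnts jqr fjx gxtp amk fhon
Hunk 4: at line 6 remove [acnts,jqr] add [zfiy,ykq,jbp] -> 13 lines: dpf pxww upl wiri mhj jorv zfiy ykq jbp fjx gxtp amk fhon
Hunk 5: at line 6 remove [zfiy] add [afnc] -> 13 lines: dpf pxww upl wiri mhj jorv afnc ykq jbp fjx gxtp amk fhon
Final line count: 13

Answer: 13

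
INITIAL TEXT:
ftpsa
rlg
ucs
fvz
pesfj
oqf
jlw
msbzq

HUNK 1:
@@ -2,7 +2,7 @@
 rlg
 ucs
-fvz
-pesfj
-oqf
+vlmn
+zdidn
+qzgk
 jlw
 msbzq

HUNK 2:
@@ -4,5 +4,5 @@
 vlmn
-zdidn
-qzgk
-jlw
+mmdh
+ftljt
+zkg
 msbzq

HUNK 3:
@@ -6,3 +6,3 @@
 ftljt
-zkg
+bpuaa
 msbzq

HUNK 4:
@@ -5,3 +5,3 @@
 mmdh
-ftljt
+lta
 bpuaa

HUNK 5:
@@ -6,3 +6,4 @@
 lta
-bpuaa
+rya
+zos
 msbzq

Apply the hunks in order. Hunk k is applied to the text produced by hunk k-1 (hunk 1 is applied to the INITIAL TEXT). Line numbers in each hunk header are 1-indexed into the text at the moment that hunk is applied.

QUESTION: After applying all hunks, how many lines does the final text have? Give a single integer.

Answer: 9

Derivation:
Hunk 1: at line 2 remove [fvz,pesfj,oqf] add [vlmn,zdidn,qzgk] -> 8 lines: ftpsa rlg ucs vlmn zdidn qzgk jlw msbzq
Hunk 2: at line 4 remove [zdidn,qzgk,jlw] add [mmdh,ftljt,zkg] -> 8 lines: ftpsa rlg ucs vlmn mmdh ftljt zkg msbzq
Hunk 3: at line 6 remove [zkg] add [bpuaa] -> 8 lines: ftpsa rlg ucs vlmn mmdh ftljt bpuaa msbzq
Hunk 4: at line 5 remove [ftljt] add [lta] -> 8 lines: ftpsa rlg ucs vlmn mmdh lta bpuaa msbzq
Hunk 5: at line 6 remove [bpuaa] add [rya,zos] -> 9 lines: ftpsa rlg ucs vlmn mmdh lta rya zos msbzq
Final line count: 9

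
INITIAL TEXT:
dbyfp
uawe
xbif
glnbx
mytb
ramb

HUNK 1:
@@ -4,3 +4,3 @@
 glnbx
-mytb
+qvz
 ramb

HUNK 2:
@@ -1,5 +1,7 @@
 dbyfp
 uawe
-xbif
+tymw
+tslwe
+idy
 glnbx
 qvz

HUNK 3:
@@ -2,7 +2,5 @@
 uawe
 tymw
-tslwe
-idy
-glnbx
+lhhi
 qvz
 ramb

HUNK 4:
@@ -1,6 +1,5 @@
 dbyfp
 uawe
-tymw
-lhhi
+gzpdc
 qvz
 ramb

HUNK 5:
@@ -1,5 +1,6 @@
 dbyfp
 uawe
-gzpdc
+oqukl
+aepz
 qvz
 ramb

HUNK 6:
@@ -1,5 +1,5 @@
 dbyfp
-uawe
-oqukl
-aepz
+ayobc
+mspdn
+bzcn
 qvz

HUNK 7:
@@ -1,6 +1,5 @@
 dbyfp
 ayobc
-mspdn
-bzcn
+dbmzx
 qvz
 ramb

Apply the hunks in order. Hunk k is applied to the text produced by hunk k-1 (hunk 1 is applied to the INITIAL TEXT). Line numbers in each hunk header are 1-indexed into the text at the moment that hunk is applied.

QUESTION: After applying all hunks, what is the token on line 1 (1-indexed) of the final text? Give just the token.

Answer: dbyfp

Derivation:
Hunk 1: at line 4 remove [mytb] add [qvz] -> 6 lines: dbyfp uawe xbif glnbx qvz ramb
Hunk 2: at line 1 remove [xbif] add [tymw,tslwe,idy] -> 8 lines: dbyfp uawe tymw tslwe idy glnbx qvz ramb
Hunk 3: at line 2 remove [tslwe,idy,glnbx] add [lhhi] -> 6 lines: dbyfp uawe tymw lhhi qvz ramb
Hunk 4: at line 1 remove [tymw,lhhi] add [gzpdc] -> 5 lines: dbyfp uawe gzpdc qvz ramb
Hunk 5: at line 1 remove [gzpdc] add [oqukl,aepz] -> 6 lines: dbyfp uawe oqukl aepz qvz ramb
Hunk 6: at line 1 remove [uawe,oqukl,aepz] add [ayobc,mspdn,bzcn] -> 6 lines: dbyfp ayobc mspdn bzcn qvz ramb
Hunk 7: at line 1 remove [mspdn,bzcn] add [dbmzx] -> 5 lines: dbyfp ayobc dbmzx qvz ramb
Final line 1: dbyfp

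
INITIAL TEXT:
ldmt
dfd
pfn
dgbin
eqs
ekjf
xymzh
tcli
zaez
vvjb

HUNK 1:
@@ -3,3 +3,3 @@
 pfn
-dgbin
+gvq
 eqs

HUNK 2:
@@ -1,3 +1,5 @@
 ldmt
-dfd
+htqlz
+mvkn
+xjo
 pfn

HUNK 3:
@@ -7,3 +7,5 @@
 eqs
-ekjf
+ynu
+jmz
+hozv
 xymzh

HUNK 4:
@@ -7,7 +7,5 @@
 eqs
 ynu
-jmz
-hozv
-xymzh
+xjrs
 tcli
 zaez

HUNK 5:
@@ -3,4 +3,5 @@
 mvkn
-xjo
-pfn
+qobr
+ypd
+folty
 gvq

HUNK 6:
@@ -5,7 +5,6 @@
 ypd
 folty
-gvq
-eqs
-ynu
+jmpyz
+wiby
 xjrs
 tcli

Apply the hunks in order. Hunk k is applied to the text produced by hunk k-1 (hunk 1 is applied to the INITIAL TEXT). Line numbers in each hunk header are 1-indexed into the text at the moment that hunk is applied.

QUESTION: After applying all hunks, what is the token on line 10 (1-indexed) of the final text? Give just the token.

Answer: tcli

Derivation:
Hunk 1: at line 3 remove [dgbin] add [gvq] -> 10 lines: ldmt dfd pfn gvq eqs ekjf xymzh tcli zaez vvjb
Hunk 2: at line 1 remove [dfd] add [htqlz,mvkn,xjo] -> 12 lines: ldmt htqlz mvkn xjo pfn gvq eqs ekjf xymzh tcli zaez vvjb
Hunk 3: at line 7 remove [ekjf] add [ynu,jmz,hozv] -> 14 lines: ldmt htqlz mvkn xjo pfn gvq eqs ynu jmz hozv xymzh tcli zaez vvjb
Hunk 4: at line 7 remove [jmz,hozv,xymzh] add [xjrs] -> 12 lines: ldmt htqlz mvkn xjo pfn gvq eqs ynu xjrs tcli zaez vvjb
Hunk 5: at line 3 remove [xjo,pfn] add [qobr,ypd,folty] -> 13 lines: ldmt htqlz mvkn qobr ypd folty gvq eqs ynu xjrs tcli zaez vvjb
Hunk 6: at line 5 remove [gvq,eqs,ynu] add [jmpyz,wiby] -> 12 lines: ldmt htqlz mvkn qobr ypd folty jmpyz wiby xjrs tcli zaez vvjb
Final line 10: tcli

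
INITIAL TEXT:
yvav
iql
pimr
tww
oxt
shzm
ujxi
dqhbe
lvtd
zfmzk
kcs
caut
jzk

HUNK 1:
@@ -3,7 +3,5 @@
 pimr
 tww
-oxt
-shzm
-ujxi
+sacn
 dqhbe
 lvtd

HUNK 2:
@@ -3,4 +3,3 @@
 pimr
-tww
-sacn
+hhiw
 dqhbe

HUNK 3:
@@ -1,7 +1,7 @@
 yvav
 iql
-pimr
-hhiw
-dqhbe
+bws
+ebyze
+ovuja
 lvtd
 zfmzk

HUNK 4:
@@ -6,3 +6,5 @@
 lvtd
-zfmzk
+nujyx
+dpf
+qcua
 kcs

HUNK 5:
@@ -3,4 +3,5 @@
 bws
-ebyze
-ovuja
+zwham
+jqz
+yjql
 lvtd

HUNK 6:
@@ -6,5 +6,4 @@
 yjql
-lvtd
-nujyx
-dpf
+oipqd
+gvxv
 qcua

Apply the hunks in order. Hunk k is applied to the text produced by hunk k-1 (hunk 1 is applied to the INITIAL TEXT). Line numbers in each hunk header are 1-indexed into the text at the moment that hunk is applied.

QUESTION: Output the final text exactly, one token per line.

Answer: yvav
iql
bws
zwham
jqz
yjql
oipqd
gvxv
qcua
kcs
caut
jzk

Derivation:
Hunk 1: at line 3 remove [oxt,shzm,ujxi] add [sacn] -> 11 lines: yvav iql pimr tww sacn dqhbe lvtd zfmzk kcs caut jzk
Hunk 2: at line 3 remove [tww,sacn] add [hhiw] -> 10 lines: yvav iql pimr hhiw dqhbe lvtd zfmzk kcs caut jzk
Hunk 3: at line 1 remove [pimr,hhiw,dqhbe] add [bws,ebyze,ovuja] -> 10 lines: yvav iql bws ebyze ovuja lvtd zfmzk kcs caut jzk
Hunk 4: at line 6 remove [zfmzk] add [nujyx,dpf,qcua] -> 12 lines: yvav iql bws ebyze ovuja lvtd nujyx dpf qcua kcs caut jzk
Hunk 5: at line 3 remove [ebyze,ovuja] add [zwham,jqz,yjql] -> 13 lines: yvav iql bws zwham jqz yjql lvtd nujyx dpf qcua kcs caut jzk
Hunk 6: at line 6 remove [lvtd,nujyx,dpf] add [oipqd,gvxv] -> 12 lines: yvav iql bws zwham jqz yjql oipqd gvxv qcua kcs caut jzk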